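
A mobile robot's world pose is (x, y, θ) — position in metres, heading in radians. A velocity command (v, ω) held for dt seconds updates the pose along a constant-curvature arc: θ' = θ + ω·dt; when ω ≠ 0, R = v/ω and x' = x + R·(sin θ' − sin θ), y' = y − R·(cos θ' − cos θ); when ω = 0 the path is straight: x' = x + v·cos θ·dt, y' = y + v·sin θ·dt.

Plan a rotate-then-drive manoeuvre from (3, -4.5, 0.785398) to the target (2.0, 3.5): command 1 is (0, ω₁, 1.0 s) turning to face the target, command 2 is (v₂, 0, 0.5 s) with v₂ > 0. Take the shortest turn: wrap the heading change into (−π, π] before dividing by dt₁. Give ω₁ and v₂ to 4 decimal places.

ω₁ = 0.9098, v₂ = 16.1245

heading to target = atan2(3.5−-4.5, 2−3) = 1.6952
Δθ = wrap(1.6952 − 0.7854) = 0.9098; ω₁ = Δθ/dt₁ = 0.9098
distance = √((2−3)² + (3.5−-4.5)²) = 8.0623; v₂ = distance/dt₂ = 16.1245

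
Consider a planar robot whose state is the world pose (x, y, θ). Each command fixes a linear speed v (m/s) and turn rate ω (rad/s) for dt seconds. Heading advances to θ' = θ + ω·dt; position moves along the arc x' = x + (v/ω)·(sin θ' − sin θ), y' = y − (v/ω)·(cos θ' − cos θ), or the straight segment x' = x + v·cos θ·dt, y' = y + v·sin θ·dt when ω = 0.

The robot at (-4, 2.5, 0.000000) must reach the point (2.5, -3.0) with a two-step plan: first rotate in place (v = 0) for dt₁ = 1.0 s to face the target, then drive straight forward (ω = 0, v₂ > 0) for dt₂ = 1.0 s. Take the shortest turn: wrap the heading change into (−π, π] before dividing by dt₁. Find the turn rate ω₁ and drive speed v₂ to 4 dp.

heading to target = atan2(-3−2.5, 2.5−-4) = -0.7023
Δθ = wrap(-0.7023 − 0.0000) = -0.7023; ω₁ = Δθ/dt₁ = -0.7023
distance = √((2.5−-4)² + (-3−2.5)²) = 8.5147; v₂ = distance/dt₂ = 8.5147

ω₁ = -0.7023, v₂ = 8.5147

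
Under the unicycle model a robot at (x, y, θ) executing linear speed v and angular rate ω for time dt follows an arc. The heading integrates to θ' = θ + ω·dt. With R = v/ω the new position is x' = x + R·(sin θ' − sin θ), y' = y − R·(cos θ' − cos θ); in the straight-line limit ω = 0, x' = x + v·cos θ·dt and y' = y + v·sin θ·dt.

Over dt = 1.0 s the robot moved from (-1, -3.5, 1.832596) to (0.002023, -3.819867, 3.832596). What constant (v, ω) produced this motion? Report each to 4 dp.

v = -1.2500, ω = 2.0000

Δθ = 3.832596 − 1.832596 = 2.000000
ω = Δθ/dt = 2.000000/1.0 = 2.0000
R = Δx/(sin θ' − sin θ) = -0.6250
v = R·ω = -0.6250·2.0000 = -1.2500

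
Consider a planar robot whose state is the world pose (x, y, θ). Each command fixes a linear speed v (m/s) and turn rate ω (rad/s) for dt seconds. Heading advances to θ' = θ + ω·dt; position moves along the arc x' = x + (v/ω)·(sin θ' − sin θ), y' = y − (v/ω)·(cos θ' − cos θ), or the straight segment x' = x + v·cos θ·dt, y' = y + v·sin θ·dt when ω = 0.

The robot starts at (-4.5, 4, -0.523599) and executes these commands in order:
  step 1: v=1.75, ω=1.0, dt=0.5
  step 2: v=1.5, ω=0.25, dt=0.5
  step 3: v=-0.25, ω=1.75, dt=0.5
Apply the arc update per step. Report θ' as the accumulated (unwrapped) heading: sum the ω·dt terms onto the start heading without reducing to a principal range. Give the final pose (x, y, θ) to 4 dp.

step 1: θ'=-0.0236 (R=1.7500) → pose (-3.6663, 3.7660, -0.0236)
step 2: θ'=0.1014 (R=6.0000) → pose (-2.9173, 3.7952, 0.1014)
step 3: θ'=0.9764 (R=-0.1429) → pose (-3.0212, 3.7331, 0.9764)

(-3.0212, 3.7331, 0.9764)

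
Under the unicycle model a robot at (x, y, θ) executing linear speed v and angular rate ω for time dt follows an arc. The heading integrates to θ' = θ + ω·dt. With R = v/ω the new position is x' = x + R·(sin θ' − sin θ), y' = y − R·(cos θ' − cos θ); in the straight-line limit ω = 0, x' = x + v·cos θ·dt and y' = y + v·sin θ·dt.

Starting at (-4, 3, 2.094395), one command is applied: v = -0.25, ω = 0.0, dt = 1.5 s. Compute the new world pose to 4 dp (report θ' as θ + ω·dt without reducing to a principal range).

θ' = 2.0944 + 0.0·1.5 = 2.0944
ω = 0 → straight: x' = -4 + -0.25·cos(2.0944)·1.5 = -3.8125
y' = 3 + -0.25·sin(2.0944)·1.5 = 2.6752

(-3.8125, 2.6752, 2.0944)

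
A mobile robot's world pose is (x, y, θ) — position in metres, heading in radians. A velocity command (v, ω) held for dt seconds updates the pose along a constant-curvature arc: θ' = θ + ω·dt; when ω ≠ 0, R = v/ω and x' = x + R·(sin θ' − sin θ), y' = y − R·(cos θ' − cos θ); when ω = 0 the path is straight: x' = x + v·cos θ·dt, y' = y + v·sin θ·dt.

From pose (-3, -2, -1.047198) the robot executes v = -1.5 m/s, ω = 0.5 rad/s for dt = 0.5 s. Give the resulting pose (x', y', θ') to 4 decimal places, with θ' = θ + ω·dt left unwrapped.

(-3.4519, -1.4039, -0.7972)

θ' = -1.0472 + 0.5·0.5 = -0.7972
R = v/ω = -1.5/0.5 = -3.0000
x' = -3 + -3.0000·(sin -0.7972 − sin -1.0472) = -3.4519
y' = -2 − -3.0000·(cos -0.7972 − cos -1.0472) = -1.4039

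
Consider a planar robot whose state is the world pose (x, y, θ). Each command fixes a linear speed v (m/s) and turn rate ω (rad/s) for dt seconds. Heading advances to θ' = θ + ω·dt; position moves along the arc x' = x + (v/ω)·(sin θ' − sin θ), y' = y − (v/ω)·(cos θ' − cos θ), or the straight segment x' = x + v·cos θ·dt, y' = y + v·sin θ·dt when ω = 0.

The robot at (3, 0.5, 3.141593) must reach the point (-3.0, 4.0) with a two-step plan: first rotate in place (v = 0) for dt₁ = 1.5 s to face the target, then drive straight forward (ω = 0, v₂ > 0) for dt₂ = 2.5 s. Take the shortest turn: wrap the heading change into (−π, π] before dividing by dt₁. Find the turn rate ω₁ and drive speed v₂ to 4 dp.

ω₁ = -0.3520, v₂ = 2.7785

heading to target = atan2(4−0.5, -3−3) = 2.6135
Δθ = wrap(2.6135 − 3.1416) = -0.5281; ω₁ = Δθ/dt₁ = -0.3520
distance = √((-3−3)² + (4−0.5)²) = 6.9462; v₂ = distance/dt₂ = 2.7785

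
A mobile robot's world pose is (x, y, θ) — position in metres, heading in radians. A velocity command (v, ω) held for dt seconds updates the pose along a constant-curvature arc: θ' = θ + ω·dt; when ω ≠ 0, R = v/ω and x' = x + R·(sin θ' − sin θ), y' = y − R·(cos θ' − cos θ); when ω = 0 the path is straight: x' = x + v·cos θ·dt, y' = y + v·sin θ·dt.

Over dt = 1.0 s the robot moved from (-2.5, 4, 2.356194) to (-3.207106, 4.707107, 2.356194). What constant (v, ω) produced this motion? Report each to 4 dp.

v = 1.0000, ω = 0.0000

Δθ = 2.356194 − 2.356194 = 0.000000
ω = Δθ/dt = 0.000000/1.0 = 0.0000
ω = 0 → v = (Δx·cos θ + Δy·sin θ)/dt = 1.0000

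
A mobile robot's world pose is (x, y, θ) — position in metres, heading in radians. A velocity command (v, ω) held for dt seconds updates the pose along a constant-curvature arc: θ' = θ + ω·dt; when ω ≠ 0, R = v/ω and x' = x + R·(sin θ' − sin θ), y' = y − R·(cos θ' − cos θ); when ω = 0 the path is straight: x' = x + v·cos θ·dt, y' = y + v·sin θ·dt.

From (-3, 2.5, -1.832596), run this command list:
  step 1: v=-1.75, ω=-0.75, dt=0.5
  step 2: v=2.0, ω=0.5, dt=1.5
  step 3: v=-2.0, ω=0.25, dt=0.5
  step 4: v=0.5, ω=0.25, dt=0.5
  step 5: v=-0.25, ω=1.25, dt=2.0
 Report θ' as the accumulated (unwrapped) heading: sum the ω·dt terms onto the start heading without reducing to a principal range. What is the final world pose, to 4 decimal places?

(-3.8605, 1.1825, 1.2924)

step 1: θ'=-2.2076 (R=2.3333) → pose (-2.6222, 3.2835, -2.2076)
step 2: θ'=-1.4576 (R=4.0000) → pose (-3.3806, 0.4532, -1.4576)
step 3: θ'=-1.3326 (R=-8.0000) → pose (-3.5553, 1.4372, -1.3326)
step 4: θ'=-1.2076 (R=2.0000) → pose (-3.4813, 1.1985, -1.2076)
step 5: θ'=1.2924 (R=-0.2000) → pose (-3.8605, 1.1825, 1.2924)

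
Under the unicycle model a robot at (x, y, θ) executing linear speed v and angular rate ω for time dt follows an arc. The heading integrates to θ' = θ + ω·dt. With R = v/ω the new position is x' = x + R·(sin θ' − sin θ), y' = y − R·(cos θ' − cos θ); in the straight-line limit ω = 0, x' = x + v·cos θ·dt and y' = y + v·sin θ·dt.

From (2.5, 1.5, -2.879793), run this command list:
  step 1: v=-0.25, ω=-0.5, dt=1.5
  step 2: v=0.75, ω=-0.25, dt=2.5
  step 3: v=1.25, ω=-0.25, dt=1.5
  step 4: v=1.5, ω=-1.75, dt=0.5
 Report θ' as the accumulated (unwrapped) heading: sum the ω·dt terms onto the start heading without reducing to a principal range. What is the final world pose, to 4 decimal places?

step 1: θ'=-3.6298 (R=0.5000) → pose (2.8639, 1.4586, -3.6298)
step 2: θ'=-4.2548 (R=-3.0000) → pose (1.5797, 2.7828, -4.2548)
step 3: θ'=-4.6298 (R=-5.0000) → pose (1.0823, 4.5792, -4.6298)
step 4: θ'=-5.5048 (R=-0.8571) → pose (1.3347, 5.2603, -5.5048)

(1.3347, 5.2603, -5.5048)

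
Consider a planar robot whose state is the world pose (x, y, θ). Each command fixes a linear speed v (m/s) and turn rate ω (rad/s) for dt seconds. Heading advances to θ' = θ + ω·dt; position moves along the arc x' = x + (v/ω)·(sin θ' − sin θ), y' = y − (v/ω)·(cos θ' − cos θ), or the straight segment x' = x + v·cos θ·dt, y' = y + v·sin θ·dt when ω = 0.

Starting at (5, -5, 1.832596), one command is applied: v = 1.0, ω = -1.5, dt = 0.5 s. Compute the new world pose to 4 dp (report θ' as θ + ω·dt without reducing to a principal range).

(5.0552, -4.5148, 1.0826)

θ' = 1.8326 + -1.5·0.5 = 1.0826
R = v/ω = 1.0/-1.5 = -0.6667
x' = 5 + -0.6667·(sin 1.0826 − sin 1.8326) = 5.0552
y' = -5 − -0.6667·(cos 1.0826 − cos 1.8326) = -4.5148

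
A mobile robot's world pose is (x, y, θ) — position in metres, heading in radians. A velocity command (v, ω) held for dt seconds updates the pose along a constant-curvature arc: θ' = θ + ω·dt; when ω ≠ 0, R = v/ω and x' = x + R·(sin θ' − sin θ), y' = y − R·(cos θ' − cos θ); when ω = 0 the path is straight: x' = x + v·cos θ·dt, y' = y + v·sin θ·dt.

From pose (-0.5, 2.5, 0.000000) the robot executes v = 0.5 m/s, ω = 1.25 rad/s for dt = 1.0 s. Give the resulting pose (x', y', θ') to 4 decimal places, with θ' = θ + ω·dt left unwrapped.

θ' = 0.0000 + 1.25·1.0 = 1.2500
R = v/ω = 0.5/1.25 = 0.4000
x' = -0.5 + 0.4000·(sin 1.2500 − sin 0.0000) = -0.1204
y' = 2.5 − 0.4000·(cos 1.2500 − cos 0.0000) = 2.7739

(-0.1204, 2.7739, 1.2500)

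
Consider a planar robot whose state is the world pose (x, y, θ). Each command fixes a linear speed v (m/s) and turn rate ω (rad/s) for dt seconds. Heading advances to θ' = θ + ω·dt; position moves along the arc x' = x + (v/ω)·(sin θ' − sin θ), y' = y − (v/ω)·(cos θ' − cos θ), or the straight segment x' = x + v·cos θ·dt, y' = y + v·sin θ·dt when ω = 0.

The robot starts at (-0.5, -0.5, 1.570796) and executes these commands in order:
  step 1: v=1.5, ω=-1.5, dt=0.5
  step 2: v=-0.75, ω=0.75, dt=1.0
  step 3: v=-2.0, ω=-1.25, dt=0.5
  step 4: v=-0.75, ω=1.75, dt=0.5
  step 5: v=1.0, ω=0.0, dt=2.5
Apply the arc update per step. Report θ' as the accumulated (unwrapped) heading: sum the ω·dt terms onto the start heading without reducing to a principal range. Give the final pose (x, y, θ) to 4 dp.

(-1.4887, 0.6293, 1.8208)

step 1: θ'=0.8208 (R=-1.0000) → pose (-0.2317, 0.1816, 0.8208)
step 2: θ'=1.5708 (R=-1.0000) → pose (-0.5000, -0.5000, 1.5708)
step 3: θ'=0.9458 (R=1.6000) → pose (-0.8025, -1.4362, 0.9458)
step 4: θ'=1.8208 (R=-0.4286) → pose (-0.8702, -1.7929, 1.8208)
step 5: θ'=1.8208 (straight) → pose (-1.4887, 0.6293, 1.8208)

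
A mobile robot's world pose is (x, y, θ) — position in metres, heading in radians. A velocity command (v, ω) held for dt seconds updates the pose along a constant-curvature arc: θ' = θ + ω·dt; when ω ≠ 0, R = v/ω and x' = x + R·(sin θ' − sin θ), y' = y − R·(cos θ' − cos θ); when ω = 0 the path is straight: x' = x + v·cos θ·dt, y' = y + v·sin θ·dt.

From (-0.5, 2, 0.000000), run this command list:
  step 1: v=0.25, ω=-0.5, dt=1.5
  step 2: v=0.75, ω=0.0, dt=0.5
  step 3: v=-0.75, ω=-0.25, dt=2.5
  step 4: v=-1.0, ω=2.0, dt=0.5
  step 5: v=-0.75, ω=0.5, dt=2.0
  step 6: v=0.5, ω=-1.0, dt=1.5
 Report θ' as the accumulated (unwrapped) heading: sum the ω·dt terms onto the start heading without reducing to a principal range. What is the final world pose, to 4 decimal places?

step 1: θ'=-0.7500 (R=-0.5000) → pose (-0.1592, 1.8658, -0.7500)
step 2: θ'=-0.7500 (straight) → pose (0.1152, 1.6102, -0.7500)
step 3: θ'=-1.3750 (R=3.0000) → pose (-0.7826, 3.2217, -1.3750)
step 4: θ'=-0.3750 (R=-0.5000) → pose (-1.0899, 3.5896, -0.3750)
step 5: θ'=0.6250 (R=-1.5000) → pose (-2.5169, 3.4103, 0.6250)
step 6: θ'=-0.8750 (R=-0.5000) → pose (-1.8406, 3.3253, -0.8750)

(-1.8406, 3.3253, -0.8750)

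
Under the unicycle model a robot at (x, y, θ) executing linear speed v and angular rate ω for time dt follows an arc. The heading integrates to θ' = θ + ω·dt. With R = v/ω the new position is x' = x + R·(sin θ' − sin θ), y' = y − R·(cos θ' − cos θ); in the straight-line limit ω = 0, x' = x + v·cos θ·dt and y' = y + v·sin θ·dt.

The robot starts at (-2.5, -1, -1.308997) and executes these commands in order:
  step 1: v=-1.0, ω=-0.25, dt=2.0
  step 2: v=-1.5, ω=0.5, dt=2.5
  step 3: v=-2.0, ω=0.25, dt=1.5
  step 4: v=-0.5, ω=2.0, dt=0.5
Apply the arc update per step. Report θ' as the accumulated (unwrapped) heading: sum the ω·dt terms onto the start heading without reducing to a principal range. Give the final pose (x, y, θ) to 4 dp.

step 1: θ'=-1.8090 (R=4.0000) → pose (-2.5234, 0.9791, -1.8090)
step 2: θ'=-0.5590 (R=-3.0000) → pose (-3.8476, 4.2303, -0.5590)
step 3: θ'=-0.1840 (R=-8.0000) → pose (-6.6266, 5.3130, -0.1840)
step 4: θ'=0.8160 (R=-0.2500) → pose (-6.8545, 5.2385, 0.8160)

(-6.8545, 5.2385, 0.8160)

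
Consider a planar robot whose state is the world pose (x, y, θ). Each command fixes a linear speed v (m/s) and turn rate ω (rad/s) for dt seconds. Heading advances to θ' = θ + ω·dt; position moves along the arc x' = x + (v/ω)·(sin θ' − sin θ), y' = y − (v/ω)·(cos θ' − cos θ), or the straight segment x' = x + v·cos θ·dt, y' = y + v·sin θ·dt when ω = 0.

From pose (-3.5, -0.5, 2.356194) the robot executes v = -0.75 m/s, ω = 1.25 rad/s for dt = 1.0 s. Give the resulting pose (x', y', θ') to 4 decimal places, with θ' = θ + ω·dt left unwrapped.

θ' = 2.3562 + 1.25·1.0 = 3.6062
R = v/ω = -0.75/1.25 = -0.6000
x' = -3.5 + -0.6000·(sin 3.6062 − sin 2.3562) = -2.8069
y' = -0.5 − -0.6000·(cos 3.6062 − cos 2.3562) = -0.6121

(-2.8069, -0.6121, 3.6062)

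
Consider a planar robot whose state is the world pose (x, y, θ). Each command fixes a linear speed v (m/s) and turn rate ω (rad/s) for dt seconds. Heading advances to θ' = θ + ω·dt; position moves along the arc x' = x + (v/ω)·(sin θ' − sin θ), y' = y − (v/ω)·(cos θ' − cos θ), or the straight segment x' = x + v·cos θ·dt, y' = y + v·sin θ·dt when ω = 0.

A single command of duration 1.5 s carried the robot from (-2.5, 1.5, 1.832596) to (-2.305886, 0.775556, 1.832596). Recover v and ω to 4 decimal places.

v = -0.5000, ω = 0.0000

Δθ = 1.832596 − 1.832596 = 0.000000
ω = Δθ/dt = 0.000000/1.5 = 0.0000
ω = 0 → v = (Δx·cos θ + Δy·sin θ)/dt = -0.5000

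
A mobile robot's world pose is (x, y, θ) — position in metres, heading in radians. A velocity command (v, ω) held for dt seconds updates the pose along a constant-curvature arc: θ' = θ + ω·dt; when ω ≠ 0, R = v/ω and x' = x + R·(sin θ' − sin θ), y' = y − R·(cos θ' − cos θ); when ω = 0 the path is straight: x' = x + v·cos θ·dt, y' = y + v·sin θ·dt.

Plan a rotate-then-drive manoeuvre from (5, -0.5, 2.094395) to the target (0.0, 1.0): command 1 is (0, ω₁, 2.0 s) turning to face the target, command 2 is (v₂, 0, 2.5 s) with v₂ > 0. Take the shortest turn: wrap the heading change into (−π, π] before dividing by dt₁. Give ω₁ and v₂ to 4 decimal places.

ω₁ = 0.3779, v₂ = 2.0881

heading to target = atan2(1−-0.5, 0−5) = 2.8501
Δθ = wrap(2.8501 − 2.0944) = 0.7557; ω₁ = Δθ/dt₁ = 0.3779
distance = √((0−5)² + (1−-0.5)²) = 5.2202; v₂ = distance/dt₂ = 2.0881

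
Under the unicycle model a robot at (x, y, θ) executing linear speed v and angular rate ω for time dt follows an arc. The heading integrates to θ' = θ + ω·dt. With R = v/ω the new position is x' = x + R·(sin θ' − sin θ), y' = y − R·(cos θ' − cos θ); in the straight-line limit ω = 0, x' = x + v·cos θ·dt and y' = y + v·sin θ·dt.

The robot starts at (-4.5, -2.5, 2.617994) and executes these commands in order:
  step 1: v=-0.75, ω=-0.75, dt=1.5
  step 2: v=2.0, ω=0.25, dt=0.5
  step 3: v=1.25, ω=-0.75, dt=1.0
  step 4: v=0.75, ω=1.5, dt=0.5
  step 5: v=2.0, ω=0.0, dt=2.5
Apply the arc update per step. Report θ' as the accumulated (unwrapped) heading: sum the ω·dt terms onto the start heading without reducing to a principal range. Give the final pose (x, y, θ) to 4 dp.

step 1: θ'=1.4930 (R=1.0000) → pose (-4.0030, -3.4437, 1.4930)
step 2: θ'=1.6180 (R=8.0000) → pose (-3.9877, -2.4445, 1.6180)
step 3: θ'=0.8680 (R=-1.6667) → pose (-3.5946, -1.2886, 0.8680)
step 4: θ'=1.6180 (R=0.5000) → pose (-3.4767, -0.9419, 1.6180)
step 5: θ'=1.6180 (straight) → pose (-3.7126, 4.0526, 1.6180)

(-3.7126, 4.0526, 1.6180)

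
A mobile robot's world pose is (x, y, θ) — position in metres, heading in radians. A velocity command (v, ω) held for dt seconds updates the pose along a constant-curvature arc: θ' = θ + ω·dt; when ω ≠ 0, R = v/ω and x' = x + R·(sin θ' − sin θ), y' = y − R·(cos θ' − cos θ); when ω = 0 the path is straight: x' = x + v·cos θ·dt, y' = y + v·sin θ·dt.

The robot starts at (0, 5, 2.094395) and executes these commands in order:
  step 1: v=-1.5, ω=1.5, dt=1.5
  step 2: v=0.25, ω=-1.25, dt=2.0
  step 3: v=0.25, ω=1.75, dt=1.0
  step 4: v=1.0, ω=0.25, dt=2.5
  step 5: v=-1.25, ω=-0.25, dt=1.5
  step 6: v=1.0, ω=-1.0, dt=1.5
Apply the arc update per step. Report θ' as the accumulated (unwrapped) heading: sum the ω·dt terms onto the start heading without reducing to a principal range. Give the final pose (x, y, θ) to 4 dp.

step 1: θ'=4.3444 (R=-1.0000) → pose (1.7991, 5.1403, 4.3444)
step 2: θ'=1.8444 (R=-0.2000) → pose (1.4199, 5.1582, 1.8444)
step 3: θ'=3.5944 (R=0.1429) → pose (1.2199, 5.2480, 3.5944)
step 4: θ'=4.2194 (R=4.0000) → pose (-0.5539, 3.5442, 4.2194)
step 5: θ'=3.8444 (R=5.0000) → pose (0.6189, 4.9930, 3.8444)
step 6: θ'=2.3444 (R=-1.0000) → pose (-0.7428, 5.0574, 2.3444)

(-0.7428, 5.0574, 2.3444)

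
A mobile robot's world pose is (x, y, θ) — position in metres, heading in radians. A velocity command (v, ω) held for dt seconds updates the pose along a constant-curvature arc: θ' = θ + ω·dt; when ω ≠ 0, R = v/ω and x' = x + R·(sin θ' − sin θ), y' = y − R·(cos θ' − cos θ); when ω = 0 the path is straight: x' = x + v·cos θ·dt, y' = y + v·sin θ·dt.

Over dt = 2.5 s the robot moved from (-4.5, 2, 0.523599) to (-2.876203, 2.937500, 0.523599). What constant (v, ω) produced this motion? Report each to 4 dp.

v = 0.7500, ω = 0.0000

Δθ = 0.523599 − 0.523599 = 0.000000
ω = Δθ/dt = 0.000000/2.5 = 0.0000
ω = 0 → v = (Δx·cos θ + Δy·sin θ)/dt = 0.7500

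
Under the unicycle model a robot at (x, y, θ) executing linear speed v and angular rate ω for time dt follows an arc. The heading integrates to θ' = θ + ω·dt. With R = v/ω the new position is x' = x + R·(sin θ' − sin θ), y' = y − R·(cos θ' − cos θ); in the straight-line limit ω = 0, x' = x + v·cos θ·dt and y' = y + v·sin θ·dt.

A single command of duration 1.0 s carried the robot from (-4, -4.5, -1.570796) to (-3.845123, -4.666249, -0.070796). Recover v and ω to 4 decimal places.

Δθ = -0.070796 − -1.570796 = 1.500000
ω = Δθ/dt = 1.500000/1.0 = 1.5000
R = −Δy/(cos θ' − cos θ) = 0.1667
v = R·ω = 0.1667·1.5000 = 0.2500

v = 0.2500, ω = 1.5000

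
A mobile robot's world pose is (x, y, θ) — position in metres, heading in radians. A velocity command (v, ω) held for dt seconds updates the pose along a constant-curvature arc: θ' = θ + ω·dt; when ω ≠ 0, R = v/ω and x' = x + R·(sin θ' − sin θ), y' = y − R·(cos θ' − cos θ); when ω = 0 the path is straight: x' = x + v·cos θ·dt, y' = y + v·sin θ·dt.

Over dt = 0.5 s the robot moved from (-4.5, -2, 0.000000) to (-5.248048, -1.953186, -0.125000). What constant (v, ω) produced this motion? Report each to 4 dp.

v = -1.5000, ω = -0.2500

Δθ = -0.125000 − 0.000000 = -0.125000
ω = Δθ/dt = -0.125000/0.5 = -0.2500
R = Δx/(sin θ' − sin θ) = 6.0000
v = R·ω = 6.0000·-0.2500 = -1.5000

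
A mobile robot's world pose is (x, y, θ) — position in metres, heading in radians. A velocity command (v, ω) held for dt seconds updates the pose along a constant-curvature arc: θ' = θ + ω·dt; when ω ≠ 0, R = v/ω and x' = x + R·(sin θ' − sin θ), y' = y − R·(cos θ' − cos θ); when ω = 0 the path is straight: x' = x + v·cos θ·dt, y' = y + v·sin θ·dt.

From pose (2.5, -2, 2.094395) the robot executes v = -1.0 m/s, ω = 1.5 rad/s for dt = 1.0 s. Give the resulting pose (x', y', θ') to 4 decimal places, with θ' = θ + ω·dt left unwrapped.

θ' = 2.0944 + 1.5·1.0 = 3.5944
R = v/ω = -1.0/1.5 = -0.6667
x' = 2.5 + -0.6667·(sin 3.5944 − sin 2.0944) = 3.3690
y' = -2 − -0.6667·(cos 3.5944 − cos 2.0944) = -2.2661

(3.3690, -2.2661, 3.5944)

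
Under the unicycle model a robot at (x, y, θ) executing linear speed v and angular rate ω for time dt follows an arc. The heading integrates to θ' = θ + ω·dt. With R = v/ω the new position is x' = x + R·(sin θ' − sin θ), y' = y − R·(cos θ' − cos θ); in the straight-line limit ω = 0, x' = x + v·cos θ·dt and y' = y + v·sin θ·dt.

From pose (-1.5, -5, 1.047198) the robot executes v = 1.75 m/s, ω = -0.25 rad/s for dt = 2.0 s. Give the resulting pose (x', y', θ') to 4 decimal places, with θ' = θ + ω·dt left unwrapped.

θ' = 1.0472 + -0.25·2.0 = 0.5472
R = v/ω = 1.75/-0.25 = -7.0000
x' = -1.5 + -7.0000·(sin 0.5472 − sin 1.0472) = 0.9201
y' = -5 − -7.0000·(cos 0.5472 − cos 1.0472) = -2.5221

(0.9201, -2.5221, 0.5472)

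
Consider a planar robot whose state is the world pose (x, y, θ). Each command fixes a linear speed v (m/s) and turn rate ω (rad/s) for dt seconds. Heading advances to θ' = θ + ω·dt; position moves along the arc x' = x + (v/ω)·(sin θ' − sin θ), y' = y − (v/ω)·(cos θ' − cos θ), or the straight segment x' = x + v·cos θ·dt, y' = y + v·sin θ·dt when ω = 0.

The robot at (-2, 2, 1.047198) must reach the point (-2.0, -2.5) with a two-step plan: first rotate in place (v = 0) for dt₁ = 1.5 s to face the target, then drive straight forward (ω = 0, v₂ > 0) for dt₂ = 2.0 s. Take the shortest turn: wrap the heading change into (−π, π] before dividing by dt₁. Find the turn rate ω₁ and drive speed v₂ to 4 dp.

ω₁ = -1.7453, v₂ = 2.2500

heading to target = atan2(-2.5−2, -2−-2) = -1.5708
Δθ = wrap(-1.5708 − 1.0472) = -2.6180; ω₁ = Δθ/dt₁ = -1.7453
distance = √((-2−-2)² + (-2.5−2)²) = 4.5000; v₂ = distance/dt₂ = 2.2500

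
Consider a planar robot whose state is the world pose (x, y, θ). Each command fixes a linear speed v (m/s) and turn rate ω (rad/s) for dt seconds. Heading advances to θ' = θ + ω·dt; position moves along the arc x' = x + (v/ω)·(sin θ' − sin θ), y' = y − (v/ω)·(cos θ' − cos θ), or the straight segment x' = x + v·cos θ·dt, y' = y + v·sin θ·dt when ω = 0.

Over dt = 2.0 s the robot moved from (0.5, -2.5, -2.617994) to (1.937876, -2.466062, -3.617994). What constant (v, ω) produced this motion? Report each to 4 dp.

v = -0.7500, ω = -0.5000

Δθ = -3.617994 − -2.617994 = -1.000000
ω = Δθ/dt = -1.000000/2.0 = -0.5000
R = Δx/(sin θ' − sin θ) = 1.5000
v = R·ω = 1.5000·-0.5000 = -0.7500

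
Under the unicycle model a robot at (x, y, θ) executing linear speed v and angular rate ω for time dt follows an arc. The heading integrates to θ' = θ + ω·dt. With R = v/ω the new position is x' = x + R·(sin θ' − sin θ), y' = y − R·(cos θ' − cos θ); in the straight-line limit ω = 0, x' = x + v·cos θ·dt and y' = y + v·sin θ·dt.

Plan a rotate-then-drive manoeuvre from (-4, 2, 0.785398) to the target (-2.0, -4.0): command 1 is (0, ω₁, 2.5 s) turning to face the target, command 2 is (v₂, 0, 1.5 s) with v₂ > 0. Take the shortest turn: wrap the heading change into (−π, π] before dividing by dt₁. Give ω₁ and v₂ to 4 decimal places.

ω₁ = -0.8138, v₂ = 4.2164

heading to target = atan2(-4−2, -2−-4) = -1.2490
Δθ = wrap(-1.2490 − 0.7854) = -2.0344; ω₁ = Δθ/dt₁ = -0.8138
distance = √((-2−-4)² + (-4−2)²) = 6.3246; v₂ = distance/dt₂ = 4.2164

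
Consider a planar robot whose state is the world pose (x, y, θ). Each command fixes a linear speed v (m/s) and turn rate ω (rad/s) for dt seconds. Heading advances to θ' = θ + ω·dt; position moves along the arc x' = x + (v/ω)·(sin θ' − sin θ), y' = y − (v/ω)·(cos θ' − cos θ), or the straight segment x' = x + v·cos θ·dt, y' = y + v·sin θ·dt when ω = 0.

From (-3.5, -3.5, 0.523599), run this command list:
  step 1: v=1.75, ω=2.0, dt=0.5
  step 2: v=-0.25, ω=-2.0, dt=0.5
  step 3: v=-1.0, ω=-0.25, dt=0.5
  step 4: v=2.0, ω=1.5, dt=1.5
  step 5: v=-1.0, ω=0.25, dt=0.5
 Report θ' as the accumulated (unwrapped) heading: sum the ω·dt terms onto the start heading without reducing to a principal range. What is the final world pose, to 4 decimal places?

(-3.0057, -0.9133, 2.7736)

step 1: θ'=1.5236 (R=0.8750) → pose (-3.0635, -2.7835, 1.5236)
step 2: θ'=0.5236 (R=0.1250) → pose (-3.1258, -2.8859, 0.5236)
step 3: θ'=0.3986 (R=4.0000) → pose (-3.5733, -3.1082, 0.3986)
step 4: θ'=2.6486 (R=1.3333) → pose (-3.4598, -0.7048, 2.6486)
step 5: θ'=2.7736 (R=-4.0000) → pose (-3.0057, -0.9133, 2.7736)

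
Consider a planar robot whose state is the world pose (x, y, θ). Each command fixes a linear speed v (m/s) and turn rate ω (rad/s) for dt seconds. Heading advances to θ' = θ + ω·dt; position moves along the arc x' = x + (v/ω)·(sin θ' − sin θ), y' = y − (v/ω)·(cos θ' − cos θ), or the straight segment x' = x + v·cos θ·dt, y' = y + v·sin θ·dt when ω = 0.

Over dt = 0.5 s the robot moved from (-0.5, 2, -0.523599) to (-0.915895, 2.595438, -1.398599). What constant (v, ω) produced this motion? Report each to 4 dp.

v = -1.5000, ω = -1.7500

Δθ = -1.398599 − -0.523599 = -0.875000
ω = Δθ/dt = -0.875000/0.5 = -1.7500
R = −Δy/(cos θ' − cos θ) = 0.8571
v = R·ω = 0.8571·-1.7500 = -1.5000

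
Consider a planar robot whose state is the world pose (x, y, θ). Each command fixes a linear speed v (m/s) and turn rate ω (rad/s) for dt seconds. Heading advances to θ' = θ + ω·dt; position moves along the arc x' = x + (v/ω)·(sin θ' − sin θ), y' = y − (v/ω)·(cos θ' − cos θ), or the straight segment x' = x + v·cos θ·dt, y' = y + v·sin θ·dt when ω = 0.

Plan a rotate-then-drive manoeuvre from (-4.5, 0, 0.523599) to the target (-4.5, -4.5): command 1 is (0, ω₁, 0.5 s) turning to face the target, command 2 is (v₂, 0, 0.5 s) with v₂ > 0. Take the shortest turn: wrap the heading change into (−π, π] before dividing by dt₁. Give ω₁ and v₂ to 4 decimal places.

heading to target = atan2(-4.5−0, -4.5−-4.5) = -1.5708
Δθ = wrap(-1.5708 − 0.5236) = -2.0944; ω₁ = Δθ/dt₁ = -4.1888
distance = √((-4.5−-4.5)² + (-4.5−0)²) = 4.5000; v₂ = distance/dt₂ = 9.0000

ω₁ = -4.1888, v₂ = 9.0000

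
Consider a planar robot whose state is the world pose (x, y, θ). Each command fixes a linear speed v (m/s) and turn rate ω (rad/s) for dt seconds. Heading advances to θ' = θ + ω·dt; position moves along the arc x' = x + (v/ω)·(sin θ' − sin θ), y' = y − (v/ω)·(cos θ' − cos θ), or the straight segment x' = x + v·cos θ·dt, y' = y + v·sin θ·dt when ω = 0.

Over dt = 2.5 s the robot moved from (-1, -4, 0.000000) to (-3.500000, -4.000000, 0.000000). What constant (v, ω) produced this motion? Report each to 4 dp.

v = -1.0000, ω = 0.0000

Δθ = 0.000000 − 0.000000 = 0.000000
ω = Δθ/dt = 0.000000/2.5 = 0.0000
ω = 0 → v = (Δx·cos θ + Δy·sin θ)/dt = -1.0000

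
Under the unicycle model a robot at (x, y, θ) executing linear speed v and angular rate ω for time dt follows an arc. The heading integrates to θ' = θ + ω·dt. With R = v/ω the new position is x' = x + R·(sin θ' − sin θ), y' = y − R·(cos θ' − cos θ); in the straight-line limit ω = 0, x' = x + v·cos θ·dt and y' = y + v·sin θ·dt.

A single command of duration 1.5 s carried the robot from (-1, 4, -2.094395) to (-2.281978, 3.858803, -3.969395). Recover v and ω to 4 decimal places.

Δθ = -3.969395 − -2.094395 = -1.875000
ω = Δθ/dt = -1.875000/1.5 = -1.2500
R = Δx/(sin θ' − sin θ) = -0.8000
v = R·ω = -0.8000·-1.2500 = 1.0000

v = 1.0000, ω = -1.2500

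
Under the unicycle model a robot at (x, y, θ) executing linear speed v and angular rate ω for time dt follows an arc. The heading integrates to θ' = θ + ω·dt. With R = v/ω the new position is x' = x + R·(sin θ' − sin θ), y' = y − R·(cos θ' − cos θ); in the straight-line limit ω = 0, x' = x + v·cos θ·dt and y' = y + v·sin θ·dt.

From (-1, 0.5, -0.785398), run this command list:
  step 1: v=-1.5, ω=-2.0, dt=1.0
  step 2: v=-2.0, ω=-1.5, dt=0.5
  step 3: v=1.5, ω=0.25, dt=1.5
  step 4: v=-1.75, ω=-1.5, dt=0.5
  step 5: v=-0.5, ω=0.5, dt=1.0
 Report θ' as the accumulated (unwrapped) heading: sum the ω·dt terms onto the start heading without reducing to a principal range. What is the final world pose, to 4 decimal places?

step 1: θ'=-2.7854 (R=0.7500) → pose (-0.7312, 1.7333, -2.7854)
step 2: θ'=-3.5354 (R=1.3333) → pose (0.2454, 1.7149, -3.5354)
step 3: θ'=-3.1604 (R=6.0000) → pose (-1.9441, 2.1731, -3.1604)
step 4: θ'=-3.9104 (R=1.1667) → pose (-1.1548, 1.8452, -3.9104)
step 5: θ'=-3.4104 (R=-1.0000) → pose (-0.7251, 1.5998, -3.4104)

(-0.7251, 1.5998, -3.4104)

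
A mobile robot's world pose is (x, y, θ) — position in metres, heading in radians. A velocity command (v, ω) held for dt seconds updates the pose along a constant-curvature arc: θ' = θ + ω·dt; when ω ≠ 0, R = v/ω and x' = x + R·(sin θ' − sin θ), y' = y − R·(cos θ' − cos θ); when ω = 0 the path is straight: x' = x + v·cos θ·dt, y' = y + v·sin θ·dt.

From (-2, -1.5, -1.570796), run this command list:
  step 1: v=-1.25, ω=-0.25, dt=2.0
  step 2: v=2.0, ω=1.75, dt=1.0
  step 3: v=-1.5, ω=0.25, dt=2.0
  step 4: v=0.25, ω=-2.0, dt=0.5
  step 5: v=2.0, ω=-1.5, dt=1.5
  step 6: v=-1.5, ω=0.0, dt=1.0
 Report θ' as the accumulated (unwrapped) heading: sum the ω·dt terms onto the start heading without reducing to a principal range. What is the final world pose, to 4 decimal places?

step 1: θ'=-2.0708 (R=5.0000) → pose (-1.3879, 0.8971, -2.0708)
step 2: θ'=-0.3208 (R=1.1429) → pose (-0.7453, -0.7353, -0.3208)
step 3: θ'=0.1792 (R=-6.0000) → pose (-3.7067, -0.5253, 0.1792)
step 4: θ'=-0.8208 (R=-0.1250) → pose (-3.5930, -0.5631, -0.8208)
step 5: θ'=-3.0708 (R=-1.3333) → pose (-4.4743, -2.8020, -3.0708)
step 6: θ'=-3.0708 (straight) → pose (-2.9780, -2.6959, -3.0708)

(-2.9780, -2.6959, -3.0708)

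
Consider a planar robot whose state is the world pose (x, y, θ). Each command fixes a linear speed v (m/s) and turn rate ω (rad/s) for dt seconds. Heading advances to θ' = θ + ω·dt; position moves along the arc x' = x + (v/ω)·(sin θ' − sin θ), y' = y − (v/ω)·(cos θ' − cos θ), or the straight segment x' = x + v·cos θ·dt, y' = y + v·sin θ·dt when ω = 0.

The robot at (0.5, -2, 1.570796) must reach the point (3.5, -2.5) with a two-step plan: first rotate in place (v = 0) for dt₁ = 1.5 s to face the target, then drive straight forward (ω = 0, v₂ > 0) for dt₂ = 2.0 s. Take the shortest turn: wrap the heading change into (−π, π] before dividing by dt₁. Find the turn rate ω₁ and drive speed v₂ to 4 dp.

ω₁ = -1.1573, v₂ = 1.5207

heading to target = atan2(-2.5−-2, 3.5−0.5) = -0.1651
Δθ = wrap(-0.1651 − 1.5708) = -1.7359; ω₁ = Δθ/dt₁ = -1.1573
distance = √((3.5−0.5)² + (-2.5−-2)²) = 3.0414; v₂ = distance/dt₂ = 1.5207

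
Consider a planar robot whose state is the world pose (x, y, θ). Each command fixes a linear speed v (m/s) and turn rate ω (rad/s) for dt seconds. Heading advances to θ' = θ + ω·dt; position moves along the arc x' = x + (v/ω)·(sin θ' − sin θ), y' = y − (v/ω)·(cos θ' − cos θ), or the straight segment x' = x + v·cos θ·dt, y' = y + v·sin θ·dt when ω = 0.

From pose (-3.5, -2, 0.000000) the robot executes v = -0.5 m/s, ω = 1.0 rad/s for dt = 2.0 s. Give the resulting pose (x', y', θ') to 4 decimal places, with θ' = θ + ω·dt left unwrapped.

(-3.9546, -2.7081, 2.0000)

θ' = 0.0000 + 1.0·2.0 = 2.0000
R = v/ω = -0.5/1.0 = -0.5000
x' = -3.5 + -0.5000·(sin 2.0000 − sin 0.0000) = -3.9546
y' = -2 − -0.5000·(cos 2.0000 − cos 0.0000) = -2.7081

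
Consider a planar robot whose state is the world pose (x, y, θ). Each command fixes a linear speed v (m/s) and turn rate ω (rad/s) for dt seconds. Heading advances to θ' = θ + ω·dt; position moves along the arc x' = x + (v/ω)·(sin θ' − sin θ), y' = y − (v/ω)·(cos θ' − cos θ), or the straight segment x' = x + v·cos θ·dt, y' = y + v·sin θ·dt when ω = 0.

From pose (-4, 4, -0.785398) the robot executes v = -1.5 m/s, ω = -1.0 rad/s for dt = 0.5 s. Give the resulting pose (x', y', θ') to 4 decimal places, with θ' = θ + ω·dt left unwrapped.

(-4.3787, 4.6384, -1.2854)

θ' = -0.7854 + -1.0·0.5 = -1.2854
R = v/ω = -1.5/-1.0 = 1.5000
x' = -4 + 1.5000·(sin -1.2854 − sin -0.7854) = -4.3787
y' = 4 − 1.5000·(cos -1.2854 − cos -0.7854) = 4.6384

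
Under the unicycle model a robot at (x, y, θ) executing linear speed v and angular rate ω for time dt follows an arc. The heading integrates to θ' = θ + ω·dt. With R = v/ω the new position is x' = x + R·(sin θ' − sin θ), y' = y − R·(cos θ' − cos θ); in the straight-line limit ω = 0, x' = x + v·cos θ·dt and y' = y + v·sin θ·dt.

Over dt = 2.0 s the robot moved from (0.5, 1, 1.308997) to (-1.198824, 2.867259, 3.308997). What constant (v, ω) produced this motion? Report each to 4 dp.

v = 1.5000, ω = 1.0000

Δθ = 3.308997 − 1.308997 = 2.000000
ω = Δθ/dt = 2.000000/2.0 = 1.0000
R = −Δy/(cos θ' − cos θ) = 1.5000
v = R·ω = 1.5000·1.0000 = 1.5000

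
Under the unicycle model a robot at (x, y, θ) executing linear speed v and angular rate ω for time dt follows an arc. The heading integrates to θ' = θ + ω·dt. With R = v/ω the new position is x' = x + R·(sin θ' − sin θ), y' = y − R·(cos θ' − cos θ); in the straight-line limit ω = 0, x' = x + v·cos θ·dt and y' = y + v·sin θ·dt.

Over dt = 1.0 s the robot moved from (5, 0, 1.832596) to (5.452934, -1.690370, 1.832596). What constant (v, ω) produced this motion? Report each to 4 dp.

v = -1.7500, ω = 0.0000

Δθ = 1.832596 − 1.832596 = 0.000000
ω = Δθ/dt = 0.000000/1.0 = 0.0000
ω = 0 → v = (Δx·cos θ + Δy·sin θ)/dt = -1.7500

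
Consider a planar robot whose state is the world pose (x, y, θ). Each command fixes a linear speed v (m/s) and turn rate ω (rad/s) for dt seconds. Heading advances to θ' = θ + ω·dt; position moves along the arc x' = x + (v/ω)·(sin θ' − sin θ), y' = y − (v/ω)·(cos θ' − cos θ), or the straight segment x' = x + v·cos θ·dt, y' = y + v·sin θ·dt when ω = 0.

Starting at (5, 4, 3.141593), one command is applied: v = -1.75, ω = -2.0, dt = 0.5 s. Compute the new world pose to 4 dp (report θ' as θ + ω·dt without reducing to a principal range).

θ' = 3.1416 + -2.0·0.5 = 2.1416
R = v/ω = -1.75/-2.0 = 0.8750
x' = 5 + 0.8750·(sin 2.1416 − sin 3.1416) = 5.7363
y' = 4 − 0.8750·(cos 2.1416 − cos 3.1416) = 3.5978

(5.7363, 3.5978, 2.1416)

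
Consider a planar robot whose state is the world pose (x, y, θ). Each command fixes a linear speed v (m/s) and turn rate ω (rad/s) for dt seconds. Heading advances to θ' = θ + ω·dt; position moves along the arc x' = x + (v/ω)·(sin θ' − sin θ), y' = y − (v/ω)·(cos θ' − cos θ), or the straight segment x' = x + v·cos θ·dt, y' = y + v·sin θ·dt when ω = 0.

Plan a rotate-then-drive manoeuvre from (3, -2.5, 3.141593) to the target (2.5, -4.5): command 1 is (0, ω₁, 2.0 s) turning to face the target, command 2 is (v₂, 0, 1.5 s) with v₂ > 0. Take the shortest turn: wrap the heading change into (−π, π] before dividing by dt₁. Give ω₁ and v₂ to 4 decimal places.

heading to target = atan2(-4.5−-2.5, 2.5−3) = -1.8158
Δθ = wrap(-1.8158 − 3.1416) = 1.3258; ω₁ = Δθ/dt₁ = 0.6629
distance = √((2.5−3)² + (-4.5−-2.5)²) = 2.0616; v₂ = distance/dt₂ = 1.3744

ω₁ = 0.6629, v₂ = 1.3744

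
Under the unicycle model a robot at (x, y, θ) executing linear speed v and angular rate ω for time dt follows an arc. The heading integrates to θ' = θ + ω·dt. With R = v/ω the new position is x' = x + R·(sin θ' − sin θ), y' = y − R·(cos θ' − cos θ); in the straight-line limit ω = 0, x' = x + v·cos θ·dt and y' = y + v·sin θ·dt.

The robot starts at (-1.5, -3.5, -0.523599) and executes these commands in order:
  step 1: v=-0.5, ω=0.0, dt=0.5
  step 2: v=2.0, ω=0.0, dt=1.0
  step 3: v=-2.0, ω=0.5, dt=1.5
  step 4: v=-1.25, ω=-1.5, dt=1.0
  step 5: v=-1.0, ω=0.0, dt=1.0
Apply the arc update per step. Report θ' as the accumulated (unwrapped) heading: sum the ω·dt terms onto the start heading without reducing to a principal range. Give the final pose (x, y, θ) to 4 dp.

step 1: θ'=-0.5236 (straight) → pose (-1.7165, -3.3750, -0.5236)
step 2: θ'=-0.5236 (straight) → pose (0.0155, -4.3750, -0.5236)
step 3: θ'=0.2264 (R=-4.0000) → pose (-2.8823, -3.9412, 0.2264)
step 4: θ'=-1.2736 (R=0.8333) → pose (-3.8662, -3.3731, -1.2736)
step 5: θ'=-1.2736 (straight) → pose (-4.1590, -2.4170, -1.2736)

(-4.1590, -2.4170, -1.2736)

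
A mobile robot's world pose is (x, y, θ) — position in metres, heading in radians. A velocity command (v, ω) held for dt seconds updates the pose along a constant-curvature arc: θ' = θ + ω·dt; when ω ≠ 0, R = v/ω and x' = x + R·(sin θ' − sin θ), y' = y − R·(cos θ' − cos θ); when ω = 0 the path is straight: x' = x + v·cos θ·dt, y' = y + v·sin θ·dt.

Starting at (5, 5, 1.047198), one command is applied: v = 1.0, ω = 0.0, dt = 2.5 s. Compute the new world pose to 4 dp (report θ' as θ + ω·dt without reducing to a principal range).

(6.2500, 7.1651, 1.0472)

θ' = 1.0472 + 0.0·2.5 = 1.0472
ω = 0 → straight: x' = 5 + 1.0·cos(1.0472)·2.5 = 6.2500
y' = 5 + 1.0·sin(1.0472)·2.5 = 7.1651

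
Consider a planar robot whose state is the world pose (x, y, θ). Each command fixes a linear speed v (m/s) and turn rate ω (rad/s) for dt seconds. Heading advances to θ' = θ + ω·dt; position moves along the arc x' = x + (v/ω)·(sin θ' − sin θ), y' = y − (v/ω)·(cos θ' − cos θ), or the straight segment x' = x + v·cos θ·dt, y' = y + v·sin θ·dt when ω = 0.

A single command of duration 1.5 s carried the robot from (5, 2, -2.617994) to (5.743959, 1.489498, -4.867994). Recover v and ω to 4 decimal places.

Δθ = -4.867994 − -2.617994 = -2.250000
ω = Δθ/dt = -2.250000/1.5 = -1.5000
R = Δx/(sin θ' − sin θ) = 0.5000
v = R·ω = 0.5000·-1.5000 = -0.7500

v = -0.7500, ω = -1.5000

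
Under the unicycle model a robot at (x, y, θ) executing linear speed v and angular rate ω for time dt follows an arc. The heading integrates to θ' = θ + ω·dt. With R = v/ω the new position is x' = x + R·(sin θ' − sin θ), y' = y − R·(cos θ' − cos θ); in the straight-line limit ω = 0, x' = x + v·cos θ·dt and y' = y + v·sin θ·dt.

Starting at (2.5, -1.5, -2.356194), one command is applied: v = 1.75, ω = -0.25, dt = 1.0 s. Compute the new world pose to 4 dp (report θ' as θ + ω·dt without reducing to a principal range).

(1.1215, -2.5707, -2.6062)

θ' = -2.3562 + -0.25·1.0 = -2.6062
R = v/ω = 1.75/-0.25 = -7.0000
x' = 2.5 + -7.0000·(sin -2.6062 − sin -2.3562) = 1.1215
y' = -1.5 − -7.0000·(cos -2.6062 − cos -2.3562) = -2.5707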